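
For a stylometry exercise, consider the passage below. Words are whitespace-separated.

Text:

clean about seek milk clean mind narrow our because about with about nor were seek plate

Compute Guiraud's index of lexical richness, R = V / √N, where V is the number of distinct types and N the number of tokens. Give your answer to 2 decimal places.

N = 16, V = 12.
√N = 4.000000
R = 12 / 4.000000 = 3.00

3.00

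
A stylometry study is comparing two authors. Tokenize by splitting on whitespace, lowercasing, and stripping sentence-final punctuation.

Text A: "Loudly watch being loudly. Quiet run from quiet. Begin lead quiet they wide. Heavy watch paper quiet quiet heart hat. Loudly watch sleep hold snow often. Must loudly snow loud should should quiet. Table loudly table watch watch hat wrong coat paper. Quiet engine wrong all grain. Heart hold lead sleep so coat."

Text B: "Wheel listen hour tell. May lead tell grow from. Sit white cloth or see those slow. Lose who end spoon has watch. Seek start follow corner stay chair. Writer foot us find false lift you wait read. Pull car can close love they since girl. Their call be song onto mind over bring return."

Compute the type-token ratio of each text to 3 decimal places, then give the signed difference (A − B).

TTR(A) = 28/53 = 0.528
TTR(B) = 53/54 = 0.981
Difference = 0.528 − 0.981 = -0.453

-0.453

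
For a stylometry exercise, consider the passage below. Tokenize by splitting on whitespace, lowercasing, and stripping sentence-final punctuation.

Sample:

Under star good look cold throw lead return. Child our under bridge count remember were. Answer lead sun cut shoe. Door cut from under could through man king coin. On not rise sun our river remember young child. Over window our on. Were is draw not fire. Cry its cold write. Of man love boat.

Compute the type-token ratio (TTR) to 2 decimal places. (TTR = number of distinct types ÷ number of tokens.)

N = 55 tokens, V = 41 types.
TTR = V / N = 41 / 55 = 0.75

0.75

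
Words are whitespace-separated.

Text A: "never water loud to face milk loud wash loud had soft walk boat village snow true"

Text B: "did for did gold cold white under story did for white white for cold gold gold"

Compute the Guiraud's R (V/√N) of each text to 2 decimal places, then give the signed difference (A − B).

1.75

A: V=14, N=16, R=3.50
B: V=7, N=16, R=1.75
Difference = 3.50 − 1.75 = 1.75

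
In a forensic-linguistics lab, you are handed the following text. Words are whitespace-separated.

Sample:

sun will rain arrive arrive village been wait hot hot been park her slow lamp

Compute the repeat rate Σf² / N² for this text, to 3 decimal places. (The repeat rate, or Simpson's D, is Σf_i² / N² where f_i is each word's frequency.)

Frequencies: arrive:2, been:2, hot:2, sun:1, will:1, rain:1, village:1, wait:1, park:1, her:1, slow:1, lamp:1
Σf² = 21; N² = 225
Repeat rate = 21 / 225 = 0.093

0.093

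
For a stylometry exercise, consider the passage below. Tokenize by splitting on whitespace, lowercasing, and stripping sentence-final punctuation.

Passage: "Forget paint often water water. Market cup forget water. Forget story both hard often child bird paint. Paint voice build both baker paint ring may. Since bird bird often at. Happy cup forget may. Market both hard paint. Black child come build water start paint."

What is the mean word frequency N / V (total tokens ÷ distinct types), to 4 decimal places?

2.0455

N = 45 tokens, V = 22 types.
Mean frequency = N / V = 45 / 22 = 2.0455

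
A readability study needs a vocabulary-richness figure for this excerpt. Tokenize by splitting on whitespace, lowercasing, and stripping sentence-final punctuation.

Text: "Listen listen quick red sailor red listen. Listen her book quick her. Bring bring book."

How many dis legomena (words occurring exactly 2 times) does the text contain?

Frequencies: listen:4, quick:2, red:2, her:2, book:2, bring:2, sailor:1
Words with frequency 2: book, bring, her, quick, red

5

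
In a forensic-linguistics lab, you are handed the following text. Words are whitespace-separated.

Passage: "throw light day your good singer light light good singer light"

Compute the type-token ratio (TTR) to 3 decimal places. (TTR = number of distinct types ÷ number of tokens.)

N = 11 tokens, V = 6 types.
TTR = V / N = 6 / 11 = 0.545

0.545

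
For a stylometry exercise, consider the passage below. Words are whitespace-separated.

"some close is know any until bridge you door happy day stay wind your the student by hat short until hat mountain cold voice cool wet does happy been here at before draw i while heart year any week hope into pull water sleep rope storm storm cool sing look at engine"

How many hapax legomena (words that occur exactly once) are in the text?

38

Frequencies: any:2, until:2, happy:2, hat:2, cool:2, at:2, storm:2, some:1, close:1, is:1, know:1, bridge:1, you:1, door:1, day:1, stay:1, wind:1, your:1, the:1, student:1, … (25 more, each freq 1)
Hapax (freq=1): been, before, bridge, by, close, cold, day, does, door, draw, engine, heart, here, hope, i, into, is, know, look, mountain, pull, rope, short, sing, sleep, some, stay, student, the, voice, water, week, wet, while, wind, year, you, your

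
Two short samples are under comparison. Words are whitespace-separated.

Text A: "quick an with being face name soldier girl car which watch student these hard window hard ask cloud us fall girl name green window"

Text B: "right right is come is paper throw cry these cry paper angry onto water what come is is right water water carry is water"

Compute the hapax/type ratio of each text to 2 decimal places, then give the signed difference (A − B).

0.30

A: hapax=16, V=20, ratio=0.80
B: hapax=6, V=12, ratio=0.50
Difference = 0.80 − 0.50 = 0.30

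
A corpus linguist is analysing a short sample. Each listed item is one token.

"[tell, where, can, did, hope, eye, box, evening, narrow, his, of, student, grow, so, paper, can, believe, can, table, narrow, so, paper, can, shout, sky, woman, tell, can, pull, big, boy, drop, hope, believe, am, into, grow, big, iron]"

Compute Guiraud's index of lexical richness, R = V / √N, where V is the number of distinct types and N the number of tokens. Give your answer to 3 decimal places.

N = 39, V = 27.
√N = 6.244998
R = 27 / 6.244998 = 4.323

4.323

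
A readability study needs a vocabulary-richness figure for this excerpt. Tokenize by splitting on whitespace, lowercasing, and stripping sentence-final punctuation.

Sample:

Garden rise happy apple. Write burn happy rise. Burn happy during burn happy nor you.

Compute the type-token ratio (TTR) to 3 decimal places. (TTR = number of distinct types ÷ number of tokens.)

N = 15 tokens, V = 9 types.
TTR = V / N = 9 / 15 = 0.600

0.600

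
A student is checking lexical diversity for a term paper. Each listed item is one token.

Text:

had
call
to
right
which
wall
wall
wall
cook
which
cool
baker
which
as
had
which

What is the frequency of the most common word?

4

Frequencies: which:4, wall:3, had:2, call:1, to:1, right:1, cook:1, cool:1, baker:1, as:1
Most common: 'which' with frequency 4.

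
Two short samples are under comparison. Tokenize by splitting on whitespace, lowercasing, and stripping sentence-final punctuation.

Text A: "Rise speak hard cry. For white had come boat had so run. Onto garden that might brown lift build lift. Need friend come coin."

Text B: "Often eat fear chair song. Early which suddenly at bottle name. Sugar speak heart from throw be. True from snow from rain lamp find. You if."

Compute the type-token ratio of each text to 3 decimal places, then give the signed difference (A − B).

-0.048

TTR(A) = 21/24 = 0.875
TTR(B) = 24/26 = 0.923
Difference = 0.875 − 0.923 = -0.048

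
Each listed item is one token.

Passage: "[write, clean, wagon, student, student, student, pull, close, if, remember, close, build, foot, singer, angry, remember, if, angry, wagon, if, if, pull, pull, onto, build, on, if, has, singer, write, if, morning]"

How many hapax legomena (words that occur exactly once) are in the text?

6

Frequencies: if:6, student:3, pull:3, write:2, wagon:2, close:2, remember:2, build:2, singer:2, angry:2, clean:1, foot:1, onto:1, on:1, has:1, morning:1
Hapax (freq=1): clean, foot, has, morning, on, onto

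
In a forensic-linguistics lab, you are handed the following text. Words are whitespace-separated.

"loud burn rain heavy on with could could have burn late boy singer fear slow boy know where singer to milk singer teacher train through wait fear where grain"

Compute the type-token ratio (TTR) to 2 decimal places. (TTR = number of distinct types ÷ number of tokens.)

N = 29 tokens, V = 22 types.
TTR = V / N = 22 / 29 = 0.76

0.76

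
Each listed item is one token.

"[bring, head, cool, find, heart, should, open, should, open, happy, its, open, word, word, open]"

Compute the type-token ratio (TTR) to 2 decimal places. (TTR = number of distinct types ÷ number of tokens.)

0.67

N = 15 tokens, V = 10 types.
TTR = V / N = 10 / 15 = 0.67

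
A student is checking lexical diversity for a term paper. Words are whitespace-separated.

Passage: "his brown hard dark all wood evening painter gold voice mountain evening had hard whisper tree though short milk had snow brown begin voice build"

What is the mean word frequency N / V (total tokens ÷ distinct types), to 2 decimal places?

1.25

N = 25 tokens, V = 20 types.
Mean frequency = N / V = 25 / 20 = 1.25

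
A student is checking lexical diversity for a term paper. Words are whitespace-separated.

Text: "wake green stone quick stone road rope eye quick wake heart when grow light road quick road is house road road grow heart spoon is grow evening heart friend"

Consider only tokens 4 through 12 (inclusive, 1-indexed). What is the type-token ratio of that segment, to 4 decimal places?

0.8889

Segment tokens 4–12: quick, stone, road, rope, eye, quick, wake, heart, when
Segment N = 9, segment V = 8.
TTR = 8 / 9 = 0.8889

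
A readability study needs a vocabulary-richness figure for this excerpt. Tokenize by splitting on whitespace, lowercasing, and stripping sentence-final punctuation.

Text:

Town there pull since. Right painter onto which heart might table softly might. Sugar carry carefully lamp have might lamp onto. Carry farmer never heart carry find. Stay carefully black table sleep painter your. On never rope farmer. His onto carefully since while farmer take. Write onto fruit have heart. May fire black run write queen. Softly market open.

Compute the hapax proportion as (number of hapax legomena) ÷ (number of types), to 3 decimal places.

Frequencies: onto:4, heart:3, might:3, carry:3, carefully:3, farmer:3, since:2, painter:2, table:2, softly:2, lamp:2, have:2, never:2, black:2, write:2, town:1, there:1, pull:1, right:1, which:1, … (17 more, each freq 1)
Hapax count = 22; type count = 37.
Ratio = 22 / 37 = 0.595

0.595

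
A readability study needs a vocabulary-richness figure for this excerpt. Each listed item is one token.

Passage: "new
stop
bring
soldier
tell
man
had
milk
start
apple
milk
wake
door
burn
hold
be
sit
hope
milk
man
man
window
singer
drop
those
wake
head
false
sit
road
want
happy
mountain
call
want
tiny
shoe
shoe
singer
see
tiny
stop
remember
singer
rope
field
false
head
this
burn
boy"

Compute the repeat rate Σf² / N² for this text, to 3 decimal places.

Frequencies: man:3, milk:3, singer:3, stop:2, wake:2, burn:2, sit:2, head:2, false:2, want:2, tiny:2, shoe:2, new:1, bring:1, soldier:1, tell:1, had:1, start:1, apple:1, door:1, … (16 more, each freq 1)
Σf² = 87; N² = 2601
Repeat rate = 87 / 2601 = 0.033

0.033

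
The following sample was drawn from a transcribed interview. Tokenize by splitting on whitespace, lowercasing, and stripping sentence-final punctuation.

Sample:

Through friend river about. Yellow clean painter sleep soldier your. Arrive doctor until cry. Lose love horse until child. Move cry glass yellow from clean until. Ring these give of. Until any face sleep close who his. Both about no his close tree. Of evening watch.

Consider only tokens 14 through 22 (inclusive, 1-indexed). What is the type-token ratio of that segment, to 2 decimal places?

0.89

Segment tokens 14–22: cry, lose, love, horse, until, child, move, cry, glass
Segment N = 9, segment V = 8.
TTR = 8 / 9 = 0.89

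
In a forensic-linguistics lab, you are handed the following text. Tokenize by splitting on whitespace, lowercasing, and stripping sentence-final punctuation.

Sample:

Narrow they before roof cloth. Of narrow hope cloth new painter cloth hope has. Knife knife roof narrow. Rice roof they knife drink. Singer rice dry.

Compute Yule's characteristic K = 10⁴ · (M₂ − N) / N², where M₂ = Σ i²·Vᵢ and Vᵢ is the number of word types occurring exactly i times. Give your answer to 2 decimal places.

Frequencies: narrow:3, roof:3, cloth:3, knife:3, they:2, hope:2, rice:2, before:1, of:1, new:1, painter:1, has:1, drink:1, singer:1, dry:1
N = 26. Frequency spectrum: V_1=8, V_2=3, V_3=4
M₂ = 1²·8 + 2²·3 + 3²·4 = 56
K = 10000 × (56 − 26) / 26² = 443.79

443.79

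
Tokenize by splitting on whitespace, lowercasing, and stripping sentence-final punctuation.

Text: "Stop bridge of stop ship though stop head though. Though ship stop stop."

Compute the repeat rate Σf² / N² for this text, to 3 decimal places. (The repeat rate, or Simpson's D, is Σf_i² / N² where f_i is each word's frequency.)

0.243

Frequencies: stop:5, though:3, ship:2, bridge:1, of:1, head:1
Σf² = 41; N² = 169
Repeat rate = 41 / 169 = 0.243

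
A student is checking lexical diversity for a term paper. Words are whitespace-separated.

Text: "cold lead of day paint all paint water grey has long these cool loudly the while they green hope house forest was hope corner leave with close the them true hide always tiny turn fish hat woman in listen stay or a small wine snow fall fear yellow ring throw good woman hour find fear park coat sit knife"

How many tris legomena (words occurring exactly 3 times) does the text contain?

Frequencies: paint:2, the:2, hope:2, woman:2, fear:2, cold:1, lead:1, of:1, day:1, all:1, water:1, grey:1, has:1, long:1, these:1, cool:1, loudly:1, while:1, they:1, green:1, … (34 more, each freq 1)
Words with frequency 3: (none)

0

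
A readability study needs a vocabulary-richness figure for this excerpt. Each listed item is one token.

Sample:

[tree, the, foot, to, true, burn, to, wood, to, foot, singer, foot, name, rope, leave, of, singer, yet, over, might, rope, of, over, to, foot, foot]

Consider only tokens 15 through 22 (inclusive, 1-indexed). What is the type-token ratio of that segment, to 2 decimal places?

0.88

Segment tokens 15–22: leave, of, singer, yet, over, might, rope, of
Segment N = 8, segment V = 7.
TTR = 7 / 8 = 0.88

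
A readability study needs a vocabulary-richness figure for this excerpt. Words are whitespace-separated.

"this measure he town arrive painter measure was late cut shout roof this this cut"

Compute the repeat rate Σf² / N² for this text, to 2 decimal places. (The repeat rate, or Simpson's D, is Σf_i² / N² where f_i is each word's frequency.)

Frequencies: this:3, measure:2, cut:2, he:1, town:1, arrive:1, painter:1, was:1, late:1, shout:1, roof:1
Σf² = 25; N² = 225
Repeat rate = 25 / 225 = 0.11

0.11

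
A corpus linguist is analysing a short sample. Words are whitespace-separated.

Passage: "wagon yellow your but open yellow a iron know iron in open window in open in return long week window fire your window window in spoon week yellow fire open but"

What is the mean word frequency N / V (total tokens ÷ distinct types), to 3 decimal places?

2.067

N = 31 tokens, V = 15 types.
Mean frequency = N / V = 31 / 15 = 2.067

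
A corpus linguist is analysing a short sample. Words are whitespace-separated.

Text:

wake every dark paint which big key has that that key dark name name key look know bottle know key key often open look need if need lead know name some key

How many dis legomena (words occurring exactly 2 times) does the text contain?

4

Frequencies: key:6, name:3, know:3, dark:2, that:2, look:2, need:2, wake:1, every:1, paint:1, which:1, big:1, has:1, bottle:1, often:1, open:1, if:1, lead:1, some:1
Words with frequency 2: dark, look, need, that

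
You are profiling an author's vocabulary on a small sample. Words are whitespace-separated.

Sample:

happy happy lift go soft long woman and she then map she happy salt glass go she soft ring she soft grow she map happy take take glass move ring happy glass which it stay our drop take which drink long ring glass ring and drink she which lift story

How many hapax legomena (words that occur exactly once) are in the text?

Frequencies: she:6, happy:5, glass:4, ring:4, soft:3, take:3, which:3, lift:2, go:2, long:2, and:2, map:2, drink:2, woman:1, then:1, salt:1, grow:1, move:1, it:1, stay:1, … (3 more, each freq 1)
Hapax (freq=1): drop, grow, it, move, our, salt, stay, story, then, woman

10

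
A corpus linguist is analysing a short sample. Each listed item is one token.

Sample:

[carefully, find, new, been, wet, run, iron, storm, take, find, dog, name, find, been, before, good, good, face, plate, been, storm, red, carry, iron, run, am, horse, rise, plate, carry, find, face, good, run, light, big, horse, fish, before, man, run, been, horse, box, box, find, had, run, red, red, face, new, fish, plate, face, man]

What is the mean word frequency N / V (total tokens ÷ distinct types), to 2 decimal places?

N = 56 tokens, V = 26 types.
Mean frequency = N / V = 56 / 26 = 2.15

2.15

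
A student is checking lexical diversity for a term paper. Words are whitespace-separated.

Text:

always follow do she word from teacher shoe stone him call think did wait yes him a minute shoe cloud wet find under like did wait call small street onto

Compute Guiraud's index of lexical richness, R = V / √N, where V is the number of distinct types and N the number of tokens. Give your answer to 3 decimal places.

N = 30, V = 25.
√N = 5.477226
R = 25 / 5.477226 = 4.564

4.564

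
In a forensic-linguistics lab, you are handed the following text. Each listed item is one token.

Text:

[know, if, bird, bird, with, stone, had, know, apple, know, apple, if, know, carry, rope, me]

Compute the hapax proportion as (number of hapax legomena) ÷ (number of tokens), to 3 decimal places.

Frequencies: know:4, if:2, bird:2, apple:2, with:1, stone:1, had:1, carry:1, rope:1, me:1
Hapax count = 6; token count = 16.
Ratio = 6 / 16 = 0.375

0.375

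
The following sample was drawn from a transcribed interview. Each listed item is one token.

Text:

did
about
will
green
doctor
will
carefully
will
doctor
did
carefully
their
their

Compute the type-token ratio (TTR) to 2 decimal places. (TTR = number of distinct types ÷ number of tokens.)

0.54

N = 13 tokens, V = 7 types.
TTR = V / N = 7 / 13 = 0.54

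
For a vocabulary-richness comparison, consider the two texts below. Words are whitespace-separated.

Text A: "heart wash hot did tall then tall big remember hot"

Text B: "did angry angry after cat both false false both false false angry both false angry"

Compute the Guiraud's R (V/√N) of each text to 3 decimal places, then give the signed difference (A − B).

0.981

A: V=8, N=10, R=2.530
B: V=6, N=15, R=1.549
Difference = 2.530 − 1.549 = 0.981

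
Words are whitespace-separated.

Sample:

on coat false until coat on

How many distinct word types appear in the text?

Distinct types: {coat, false, on, until}
V = 4

4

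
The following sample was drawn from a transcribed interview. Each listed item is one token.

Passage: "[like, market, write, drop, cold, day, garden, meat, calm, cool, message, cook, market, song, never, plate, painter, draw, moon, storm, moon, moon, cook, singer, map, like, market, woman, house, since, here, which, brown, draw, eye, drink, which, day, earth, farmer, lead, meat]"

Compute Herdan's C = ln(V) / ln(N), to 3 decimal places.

0.927

N = 42, V = 32.
ln(V) = 3.465736, ln(N) = 3.737670
C = 3.465736 / 3.737670 = 0.927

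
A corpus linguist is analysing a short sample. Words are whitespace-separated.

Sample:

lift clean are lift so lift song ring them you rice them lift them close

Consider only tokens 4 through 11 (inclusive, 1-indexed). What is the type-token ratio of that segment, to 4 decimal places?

Segment tokens 4–11: lift, so, lift, song, ring, them, you, rice
Segment N = 8, segment V = 7.
TTR = 7 / 8 = 0.8750

0.8750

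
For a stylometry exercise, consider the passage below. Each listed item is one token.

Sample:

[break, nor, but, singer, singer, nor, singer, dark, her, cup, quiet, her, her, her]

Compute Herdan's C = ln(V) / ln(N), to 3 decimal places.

0.788

N = 14, V = 8.
ln(V) = 2.079442, ln(N) = 2.639057
C = 2.079442 / 2.639057 = 0.788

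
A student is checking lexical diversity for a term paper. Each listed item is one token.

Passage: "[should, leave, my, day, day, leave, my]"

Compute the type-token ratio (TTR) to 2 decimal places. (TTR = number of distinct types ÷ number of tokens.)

N = 7 tokens, V = 4 types.
TTR = V / N = 4 / 7 = 0.57

0.57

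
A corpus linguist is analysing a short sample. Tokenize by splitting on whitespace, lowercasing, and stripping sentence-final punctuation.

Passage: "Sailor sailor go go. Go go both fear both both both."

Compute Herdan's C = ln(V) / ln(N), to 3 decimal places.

0.578

N = 11, V = 4.
ln(V) = 1.386294, ln(N) = 2.397895
C = 1.386294 / 2.397895 = 0.578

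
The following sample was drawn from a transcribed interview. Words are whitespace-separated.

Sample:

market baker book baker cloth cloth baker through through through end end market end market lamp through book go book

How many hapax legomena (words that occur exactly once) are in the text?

Frequencies: through:4, market:3, baker:3, book:3, end:3, cloth:2, lamp:1, go:1
Hapax (freq=1): go, lamp

2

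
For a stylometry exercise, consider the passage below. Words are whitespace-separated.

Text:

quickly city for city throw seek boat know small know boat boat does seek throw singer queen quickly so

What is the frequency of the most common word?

3

Frequencies: boat:3, quickly:2, city:2, throw:2, seek:2, know:2, for:1, small:1, does:1, singer:1, queen:1, so:1
Most common: 'boat' with frequency 3.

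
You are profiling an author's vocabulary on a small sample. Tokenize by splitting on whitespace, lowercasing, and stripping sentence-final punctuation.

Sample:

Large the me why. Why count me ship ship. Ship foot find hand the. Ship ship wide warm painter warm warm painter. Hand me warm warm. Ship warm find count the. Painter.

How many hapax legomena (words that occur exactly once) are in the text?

Frequencies: ship:6, warm:6, the:3, me:3, painter:3, why:2, count:2, find:2, hand:2, large:1, foot:1, wide:1
Hapax (freq=1): foot, large, wide

3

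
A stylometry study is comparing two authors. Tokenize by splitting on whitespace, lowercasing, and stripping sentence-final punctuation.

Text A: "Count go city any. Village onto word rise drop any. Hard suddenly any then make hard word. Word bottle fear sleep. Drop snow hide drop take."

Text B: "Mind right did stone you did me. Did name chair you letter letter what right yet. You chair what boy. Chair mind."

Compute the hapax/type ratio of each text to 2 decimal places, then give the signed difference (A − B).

0.37

A: hapax=15, V=19, ratio=0.79
B: hapax=5, V=12, ratio=0.42
Difference = 0.79 − 0.42 = 0.37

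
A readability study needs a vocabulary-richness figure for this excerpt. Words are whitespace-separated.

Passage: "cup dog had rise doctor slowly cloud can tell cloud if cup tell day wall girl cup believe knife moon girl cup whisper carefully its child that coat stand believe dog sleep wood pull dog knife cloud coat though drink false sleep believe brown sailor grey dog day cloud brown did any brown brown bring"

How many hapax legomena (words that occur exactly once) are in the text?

Frequencies: cup:4, dog:4, cloud:4, brown:4, believe:3, tell:2, day:2, girl:2, knife:2, coat:2, sleep:2, had:1, rise:1, doctor:1, slowly:1, can:1, if:1, wall:1, moon:1, whisper:1, … (15 more, each freq 1)
Hapax (freq=1): any, bring, can, carefully, child, did, doctor, drink, false, grey, had, if, its, moon, pull, rise, sailor, slowly, stand, that, though, wall, whisper, wood

24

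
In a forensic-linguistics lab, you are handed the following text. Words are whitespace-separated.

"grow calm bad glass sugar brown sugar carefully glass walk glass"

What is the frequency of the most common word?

3

Frequencies: glass:3, sugar:2, grow:1, calm:1, bad:1, brown:1, carefully:1, walk:1
Most common: 'glass' with frequency 3.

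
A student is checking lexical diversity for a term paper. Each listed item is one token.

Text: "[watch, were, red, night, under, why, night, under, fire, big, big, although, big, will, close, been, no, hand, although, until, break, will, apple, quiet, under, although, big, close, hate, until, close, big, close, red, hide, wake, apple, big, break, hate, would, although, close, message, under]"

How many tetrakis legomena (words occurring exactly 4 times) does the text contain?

2

Frequencies: big:6, close:5, under:4, although:4, red:2, night:2, will:2, until:2, break:2, apple:2, hate:2, watch:1, were:1, why:1, fire:1, been:1, no:1, hand:1, quiet:1, hide:1, … (3 more, each freq 1)
Words with frequency 4: although, under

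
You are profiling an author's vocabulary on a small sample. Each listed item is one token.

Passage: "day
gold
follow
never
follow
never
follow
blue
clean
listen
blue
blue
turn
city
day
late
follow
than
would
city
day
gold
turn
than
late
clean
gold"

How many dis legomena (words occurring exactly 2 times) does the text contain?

Frequencies: follow:4, day:3, gold:3, blue:3, never:2, clean:2, turn:2, city:2, late:2, than:2, listen:1, would:1
Words with frequency 2: city, clean, late, never, than, turn

6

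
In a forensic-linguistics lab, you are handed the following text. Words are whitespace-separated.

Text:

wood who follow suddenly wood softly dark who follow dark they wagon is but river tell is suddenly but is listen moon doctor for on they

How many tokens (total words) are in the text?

Tokens: wood, who, follow, suddenly, wood, softly, dark, who, follow, dark, they, wagon, is, but, river, tell, is, suddenly, but, is, listen, moon, doctor, for, on, they
N = 26

26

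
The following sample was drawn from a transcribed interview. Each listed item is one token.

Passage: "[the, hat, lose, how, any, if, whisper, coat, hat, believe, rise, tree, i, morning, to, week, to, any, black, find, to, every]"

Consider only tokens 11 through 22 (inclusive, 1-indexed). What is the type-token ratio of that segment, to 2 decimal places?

Segment tokens 11–22: rise, tree, i, morning, to, week, to, any, black, find, to, every
Segment N = 12, segment V = 10.
TTR = 10 / 12 = 0.83

0.83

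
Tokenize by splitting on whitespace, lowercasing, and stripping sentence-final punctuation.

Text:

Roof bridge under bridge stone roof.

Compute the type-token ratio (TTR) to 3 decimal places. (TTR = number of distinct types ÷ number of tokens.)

0.667

N = 6 tokens, V = 4 types.
TTR = V / N = 4 / 6 = 0.667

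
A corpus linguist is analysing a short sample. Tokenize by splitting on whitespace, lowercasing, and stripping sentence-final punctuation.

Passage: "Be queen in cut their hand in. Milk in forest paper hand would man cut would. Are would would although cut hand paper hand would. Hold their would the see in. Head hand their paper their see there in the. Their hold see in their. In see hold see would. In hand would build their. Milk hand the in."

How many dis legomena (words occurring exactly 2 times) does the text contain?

Frequencies: in:9, would:8, their:7, hand:7, see:5, cut:3, paper:3, hold:3, the:3, milk:2, be:1, queen:1, forest:1, man:1, are:1, although:1, head:1, there:1, build:1
Words with frequency 2: milk

1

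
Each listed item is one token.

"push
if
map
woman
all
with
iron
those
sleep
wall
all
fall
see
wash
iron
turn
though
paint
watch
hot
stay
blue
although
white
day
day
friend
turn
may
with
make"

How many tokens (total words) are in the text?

31

Tokens: push, if, map, woman, all, with, iron, those, sleep, wall, all, fall, see, wash, iron, turn, though, paint, watch, hot, stay, blue, although, white, day, day, friend, turn, may, with, make
N = 31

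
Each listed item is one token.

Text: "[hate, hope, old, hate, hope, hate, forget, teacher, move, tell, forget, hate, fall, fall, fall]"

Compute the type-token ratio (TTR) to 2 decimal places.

N = 15 tokens, V = 8 types.
TTR = V / N = 8 / 15 = 0.53

0.53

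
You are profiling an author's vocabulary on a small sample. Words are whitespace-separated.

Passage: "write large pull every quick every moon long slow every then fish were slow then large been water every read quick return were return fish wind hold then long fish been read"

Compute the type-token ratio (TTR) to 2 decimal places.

N = 32 tokens, V = 17 types.
TTR = V / N = 17 / 32 = 0.53

0.53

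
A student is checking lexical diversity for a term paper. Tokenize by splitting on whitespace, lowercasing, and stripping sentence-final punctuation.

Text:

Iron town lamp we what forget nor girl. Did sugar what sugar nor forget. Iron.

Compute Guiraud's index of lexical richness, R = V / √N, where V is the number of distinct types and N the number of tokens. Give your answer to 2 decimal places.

N = 15, V = 10.
√N = 3.872983
R = 10 / 3.872983 = 2.58

2.58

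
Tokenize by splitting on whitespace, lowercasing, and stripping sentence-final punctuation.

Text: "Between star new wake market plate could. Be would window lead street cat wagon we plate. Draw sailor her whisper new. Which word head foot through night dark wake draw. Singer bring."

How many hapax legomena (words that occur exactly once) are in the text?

Frequencies: new:2, wake:2, plate:2, draw:2, between:1, star:1, market:1, could:1, be:1, would:1, window:1, lead:1, street:1, cat:1, wagon:1, we:1, sailor:1, her:1, whisper:1, which:1, … (8 more, each freq 1)
Hapax (freq=1): be, between, bring, cat, could, dark, foot, head, her, lead, market, night, sailor, singer, star, street, through, wagon, we, which, whisper, window, word, would

24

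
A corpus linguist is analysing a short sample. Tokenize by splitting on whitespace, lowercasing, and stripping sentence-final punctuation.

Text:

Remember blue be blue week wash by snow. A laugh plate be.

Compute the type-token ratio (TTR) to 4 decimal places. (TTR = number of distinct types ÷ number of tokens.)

N = 12 tokens, V = 10 types.
TTR = V / N = 10 / 12 = 0.8333

0.8333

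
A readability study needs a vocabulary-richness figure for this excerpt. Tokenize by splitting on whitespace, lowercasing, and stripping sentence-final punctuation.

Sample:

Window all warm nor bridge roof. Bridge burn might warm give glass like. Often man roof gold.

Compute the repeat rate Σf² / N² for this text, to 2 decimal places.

0.08

Frequencies: warm:2, bridge:2, roof:2, window:1, all:1, nor:1, burn:1, might:1, give:1, glass:1, like:1, often:1, man:1, gold:1
Σf² = 23; N² = 289
Repeat rate = 23 / 289 = 0.08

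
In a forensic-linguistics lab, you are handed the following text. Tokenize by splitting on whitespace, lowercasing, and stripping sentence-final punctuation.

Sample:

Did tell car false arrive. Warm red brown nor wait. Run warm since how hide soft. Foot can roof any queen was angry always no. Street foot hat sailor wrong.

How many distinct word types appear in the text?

28

Distinct types: {always, angry, any, arrive, brown, can, car, did, false, foot, hat, hide, how, no, nor, queen, red, roof, run, sailor, since, soft, street, tell, wait, warm, was, wrong}
V = 28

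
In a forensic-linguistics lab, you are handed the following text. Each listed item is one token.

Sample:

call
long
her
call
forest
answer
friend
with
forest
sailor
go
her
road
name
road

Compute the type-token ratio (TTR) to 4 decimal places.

0.7333

N = 15 tokens, V = 11 types.
TTR = V / N = 11 / 15 = 0.7333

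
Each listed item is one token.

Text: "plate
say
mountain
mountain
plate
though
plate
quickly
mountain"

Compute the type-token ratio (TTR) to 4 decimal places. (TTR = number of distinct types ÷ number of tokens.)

N = 9 tokens, V = 5 types.
TTR = V / N = 5 / 9 = 0.5556

0.5556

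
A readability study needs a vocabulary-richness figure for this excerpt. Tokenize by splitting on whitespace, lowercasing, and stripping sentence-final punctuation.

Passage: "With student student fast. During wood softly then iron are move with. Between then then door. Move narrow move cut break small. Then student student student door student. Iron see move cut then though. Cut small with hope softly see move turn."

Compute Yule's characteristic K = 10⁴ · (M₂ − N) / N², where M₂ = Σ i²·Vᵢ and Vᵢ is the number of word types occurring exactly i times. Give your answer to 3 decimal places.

Frequencies: student:6, then:5, move:5, with:3, cut:3, softly:2, iron:2, door:2, small:2, see:2, fast:1, during:1, wood:1, are:1, between:1, narrow:1, break:1, though:1, hope:1, turn:1
N = 42. Frequency spectrum: V_1=10, V_2=5, V_3=2, V_5=2, V_6=1
M₂ = 1²·10 + 2²·5 + 3²·2 + 5²·2 + 6²·1 = 134
K = 10000 × (134 − 42) / 42² = 521.542

521.542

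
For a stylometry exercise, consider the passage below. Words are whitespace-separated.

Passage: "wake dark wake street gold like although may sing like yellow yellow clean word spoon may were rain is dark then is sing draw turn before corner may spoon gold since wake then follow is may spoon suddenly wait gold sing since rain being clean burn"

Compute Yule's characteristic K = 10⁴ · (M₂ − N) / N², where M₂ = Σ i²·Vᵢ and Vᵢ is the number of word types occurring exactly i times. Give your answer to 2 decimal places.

264.65

Frequencies: may:4, wake:3, gold:3, sing:3, spoon:3, is:3, dark:2, like:2, yellow:2, clean:2, rain:2, then:2, since:2, street:1, although:1, word:1, were:1, draw:1, turn:1, before:1, … (6 more, each freq 1)
N = 46. Frequency spectrum: V_1=13, V_2=7, V_3=5, V_4=1
M₂ = 1²·13 + 2²·7 + 3²·5 + 4²·1 = 102
K = 10000 × (102 − 46) / 46² = 264.65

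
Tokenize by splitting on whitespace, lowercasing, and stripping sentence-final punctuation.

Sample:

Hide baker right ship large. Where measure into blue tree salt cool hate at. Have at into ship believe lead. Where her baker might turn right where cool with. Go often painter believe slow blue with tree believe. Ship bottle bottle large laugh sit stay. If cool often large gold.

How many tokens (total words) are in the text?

50

Tokens: hide, baker, right, ship, large, where, measure, into, blue, tree, salt, cool, hate, at, have, at, into, ship, believe, lead, where, her, baker, might, turn, right, where, cool, with, go, often, painter, believe, slow, blue, with, tree, believe, ship, bottle, bottle, large, laugh, sit, stay, if, cool, often, large, gold
N = 50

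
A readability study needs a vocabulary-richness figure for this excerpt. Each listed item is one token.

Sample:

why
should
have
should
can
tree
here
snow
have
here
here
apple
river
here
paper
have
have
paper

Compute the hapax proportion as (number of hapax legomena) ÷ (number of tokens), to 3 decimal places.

0.333

Frequencies: have:4, here:4, should:2, paper:2, why:1, can:1, tree:1, snow:1, apple:1, river:1
Hapax count = 6; token count = 18.
Ratio = 6 / 18 = 0.333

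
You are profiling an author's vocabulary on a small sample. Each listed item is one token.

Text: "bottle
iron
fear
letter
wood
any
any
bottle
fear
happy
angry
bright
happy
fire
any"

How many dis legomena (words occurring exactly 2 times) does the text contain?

Frequencies: any:3, bottle:2, fear:2, happy:2, iron:1, letter:1, wood:1, angry:1, bright:1, fire:1
Words with frequency 2: bottle, fear, happy

3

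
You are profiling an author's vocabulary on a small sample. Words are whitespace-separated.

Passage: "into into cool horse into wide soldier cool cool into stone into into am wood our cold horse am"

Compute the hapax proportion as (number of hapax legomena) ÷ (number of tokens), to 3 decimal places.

Frequencies: into:6, cool:3, horse:2, am:2, wide:1, soldier:1, stone:1, wood:1, our:1, cold:1
Hapax count = 6; token count = 19.
Ratio = 6 / 19 = 0.316

0.316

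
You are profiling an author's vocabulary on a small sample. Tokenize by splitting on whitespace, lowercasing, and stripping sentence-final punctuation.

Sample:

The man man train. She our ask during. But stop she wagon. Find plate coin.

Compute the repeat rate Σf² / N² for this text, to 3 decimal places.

0.084

Frequencies: man:2, she:2, the:1, train:1, our:1, ask:1, during:1, but:1, stop:1, wagon:1, find:1, plate:1, coin:1
Σf² = 19; N² = 225
Repeat rate = 19 / 225 = 0.084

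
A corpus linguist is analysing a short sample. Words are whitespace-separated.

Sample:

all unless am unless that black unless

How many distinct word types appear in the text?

Distinct types: {all, am, black, that, unless}
V = 5

5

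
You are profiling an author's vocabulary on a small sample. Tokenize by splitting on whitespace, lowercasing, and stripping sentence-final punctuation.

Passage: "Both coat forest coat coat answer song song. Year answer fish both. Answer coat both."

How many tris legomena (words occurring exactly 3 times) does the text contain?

Frequencies: coat:4, both:3, answer:3, song:2, forest:1, year:1, fish:1
Words with frequency 3: answer, both

2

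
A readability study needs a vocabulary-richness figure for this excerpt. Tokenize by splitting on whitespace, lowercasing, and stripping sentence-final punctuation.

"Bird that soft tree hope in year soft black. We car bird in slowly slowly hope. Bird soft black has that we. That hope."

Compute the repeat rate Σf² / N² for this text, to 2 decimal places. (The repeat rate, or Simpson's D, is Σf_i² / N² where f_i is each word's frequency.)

Frequencies: bird:3, that:3, soft:3, hope:3, in:2, black:2, we:2, slowly:2, tree:1, year:1, car:1, has:1
Σf² = 56; N² = 576
Repeat rate = 56 / 576 = 0.10

0.10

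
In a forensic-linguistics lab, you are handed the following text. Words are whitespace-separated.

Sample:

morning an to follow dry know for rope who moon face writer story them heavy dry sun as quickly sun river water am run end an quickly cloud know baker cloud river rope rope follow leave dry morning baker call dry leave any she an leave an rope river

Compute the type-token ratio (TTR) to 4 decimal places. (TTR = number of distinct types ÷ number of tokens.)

0.5918

N = 49 tokens, V = 29 types.
TTR = V / N = 29 / 49 = 0.5918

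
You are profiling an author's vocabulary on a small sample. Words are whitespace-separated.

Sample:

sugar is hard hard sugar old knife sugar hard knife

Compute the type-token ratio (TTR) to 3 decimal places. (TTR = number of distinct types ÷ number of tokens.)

0.500

N = 10 tokens, V = 5 types.
TTR = V / N = 5 / 10 = 0.500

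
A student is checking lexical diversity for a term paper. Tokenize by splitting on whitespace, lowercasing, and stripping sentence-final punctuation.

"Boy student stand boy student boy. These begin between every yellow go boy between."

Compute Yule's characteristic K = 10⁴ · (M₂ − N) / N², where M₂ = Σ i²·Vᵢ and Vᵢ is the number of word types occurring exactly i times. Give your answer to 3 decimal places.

Frequencies: boy:4, student:2, between:2, stand:1, these:1, begin:1, every:1, yellow:1, go:1
N = 14. Frequency spectrum: V_1=6, V_2=2, V_4=1
M₂ = 1²·6 + 2²·2 + 4²·1 = 30
K = 10000 × (30 − 14) / 14² = 816.327

816.327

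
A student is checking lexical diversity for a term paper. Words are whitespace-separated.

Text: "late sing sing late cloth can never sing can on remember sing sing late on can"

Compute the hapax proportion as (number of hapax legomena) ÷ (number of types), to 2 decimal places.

0.43

Frequencies: sing:5, late:3, can:3, on:2, cloth:1, never:1, remember:1
Hapax count = 3; type count = 7.
Ratio = 3 / 7 = 0.43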